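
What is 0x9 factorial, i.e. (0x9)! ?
Convert 0x9 (hexadecimal) → 9 (decimal)
Compute 9! = 362880
362880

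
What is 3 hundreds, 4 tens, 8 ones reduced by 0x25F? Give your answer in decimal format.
Convert 3 hundreds, 4 tens, 8 ones (place-value notation) → 3×100 + 4×10 + 8 = 348 (decimal)
Convert 0x25F (hexadecimal) → 2×256 + 5×16 + 15 = 607 (decimal)
Compute 348 - 607 = -259
-259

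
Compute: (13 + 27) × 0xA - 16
Convert 0xA (hexadecimal) → 10 (decimal)
Expression in decimal: (13 + 27) × 10 - 16
Parentheses first: 13 + 27 = 40
Multiply: 40 × 10 = 400
Subtract: 400 - 16 = 384
384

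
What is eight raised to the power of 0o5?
Convert eight (English words) → 8 (decimal)
Convert 0o5 (octal) → 5 (decimal)
Compute 8 ^ 5 = 32768
32768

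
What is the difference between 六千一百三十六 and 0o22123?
Convert 六千一百三十六 (Chinese numeral) → 6×1000 + 1×100 + 3×10 + 6 = 6136 (decimal)
Convert 0o22123 (octal) → 2×4096 + 2×512 + 1×64 + 2×8 + 3 = 9299 (decimal)
Difference: |6136 - 9299| = 3163
3163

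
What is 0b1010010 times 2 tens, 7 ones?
Convert 0b1010010 (binary) → 64 + 16 + 2 = 82 (decimal)
Convert 2 tens, 7 ones (place-value notation) → 2×10 + 7 = 27 (decimal)
Compute 82 × 27 = 2214
2214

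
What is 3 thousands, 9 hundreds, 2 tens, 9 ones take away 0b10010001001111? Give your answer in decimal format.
Convert 3 thousands, 9 hundreds, 2 tens, 9 ones (place-value notation) → 3×1000 + 9×100 + 2×10 + 9 = 3929 (decimal)
Convert 0b10010001001111 (binary) → 8192 + 1024 + 64 + 8 + 4 + 2 + 1 = 9295 (decimal)
Compute 3929 - 9295 = -5366
-5366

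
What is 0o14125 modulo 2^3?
Convert 0o14125 (octal) → 1×4096 + 4×512 + 1×64 + 2×8 + 5 = 6229 (decimal)
Convert 2^3 (power) → 8 (decimal)
Compute 6229 mod 8 = 5
5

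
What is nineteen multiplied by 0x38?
Convert nineteen (English words) → 19 (decimal)
Convert 0x38 (hexadecimal) → 3×16 + 8 = 56 (decimal)
Compute 19 × 56 = 1064
1064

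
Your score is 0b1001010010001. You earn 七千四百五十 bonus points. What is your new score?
Convert 0b1001010010001 (binary) → 4096 + 512 + 128 + 16 + 1 = 4753 (decimal)
Convert 七千四百五十 (Chinese numeral) → 7×1000 + 4×100 + 5×10 = 7450 (decimal)
Compute 4753 + 7450 = 12203
12203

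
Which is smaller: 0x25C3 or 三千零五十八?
Convert 0x25C3 (hexadecimal) → 2×4096 + 5×256 + 12×16 + 3 = 9667 (decimal)
Convert 三千零五十八 (Chinese numeral) → 3×1000 + 5×10 + 8 = 3058 (decimal)
Compare 9667 vs 3058: smaller = 3058
3058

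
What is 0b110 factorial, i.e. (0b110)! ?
Convert 0b110 (binary) → 4 + 2 = 6 (decimal)
Compute 6! = 720
720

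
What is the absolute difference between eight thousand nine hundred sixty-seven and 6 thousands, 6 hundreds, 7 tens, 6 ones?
Convert eight thousand nine hundred sixty-seven (English words) → 8×1000 + 9×100 + 67 = 8967 (decimal)
Convert 6 thousands, 6 hundreds, 7 tens, 6 ones (place-value notation) → 6×1000 + 6×100 + 7×10 + 6 = 6676 (decimal)
Compute |8967 - 6676| = 2291
2291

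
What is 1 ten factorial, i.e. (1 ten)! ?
Convert 1 ten (place-value notation) → 1×10 = 10 (decimal)
Compute 10! = 3628800
3628800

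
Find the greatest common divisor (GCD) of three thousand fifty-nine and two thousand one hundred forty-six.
Convert three thousand fifty-nine (English words) → 3×1000 + 59 = 3059 (decimal)
Convert two thousand one hundred forty-six (English words) → 2×1000 + 1×100 + 46 = 2146 (decimal)
Compute gcd(3059, 2146) = 1
1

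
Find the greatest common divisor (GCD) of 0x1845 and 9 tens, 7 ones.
Convert 0x1845 (hexadecimal) → 1×4096 + 8×256 + 4×16 + 5 = 6213 (decimal)
Convert 9 tens, 7 ones (place-value notation) → 9×10 + 7 = 97 (decimal)
Compute gcd(6213, 97) = 1
1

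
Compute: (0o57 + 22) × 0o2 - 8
Convert 0o57 (octal) → 5×8 + 7 = 47 (decimal)
Convert 0o2 (octal) → 2 (decimal)
Expression in decimal: (47 + 22) × 2 - 8
Parentheses first: 47 + 22 = 69
Multiply: 69 × 2 = 138
Subtract: 138 - 8 = 130
130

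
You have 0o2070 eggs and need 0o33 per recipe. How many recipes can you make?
Convert 0o2070 (octal) → 2×512 + 7×8 = 1080 (decimal)
Convert 0o33 (octal) → 3×8 + 3 = 27 (decimal)
Compute 1080 ÷ 27 = 40
40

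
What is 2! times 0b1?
Convert 2! (factorial) → 2 (decimal)
Convert 0b1 (binary) → 1 (decimal)
Compute 2 × 1 = 2
2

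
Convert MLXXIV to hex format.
Convert MLXXIV (Roman numeral) → 1000 + 50 + 10 + 10 + 4 = 1074 (decimal)
Convert 1074 (decimal) → 1074 = 4×256 + 3×16 + 2 → 0x432 (hexadecimal)
0x432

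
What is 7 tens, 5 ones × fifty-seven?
Convert 7 tens, 5 ones (place-value notation) → 7×10 + 5 = 75 (decimal)
Convert fifty-seven (English words) → 57 (decimal)
Compute 75 × 57 = 4275
4275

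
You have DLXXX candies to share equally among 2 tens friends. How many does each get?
Convert DLXXX (Roman numeral) → 500 + 50 + 10 + 10 + 10 = 580 (decimal)
Convert 2 tens (place-value notation) → 2×10 = 20 (decimal)
Compute 580 ÷ 20 = 29
29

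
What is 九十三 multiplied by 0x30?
Convert 九十三 (Chinese numeral) → 9×10 + 3 = 93 (decimal)
Convert 0x30 (hexadecimal) → 3×16 = 48 (decimal)
Compute 93 × 48 = 4464
4464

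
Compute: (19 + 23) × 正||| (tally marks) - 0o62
Convert 正||| (tally marks) → 5 + 3 = 8 (decimal)
Convert 0o62 (octal) → 6×8 + 2 = 50 (decimal)
Expression in decimal: (19 + 23) × 8 - 50
Parentheses first: 19 + 23 = 42
Multiply: 42 × 8 = 336
Subtract: 336 - 50 = 286
286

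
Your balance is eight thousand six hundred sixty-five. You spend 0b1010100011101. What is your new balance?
Convert eight thousand six hundred sixty-five (English words) → 8×1000 + 6×100 + 65 = 8665 (decimal)
Convert 0b1010100011101 (binary) → 4096 + 1024 + 256 + 16 + 8 + 4 + 1 = 5405 (decimal)
Compute 8665 - 5405 = 3260
3260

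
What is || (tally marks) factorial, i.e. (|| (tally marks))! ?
Convert || (tally marks) → 2 (decimal)
Compute 2! = 2
2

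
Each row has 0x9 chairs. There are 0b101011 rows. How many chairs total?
Convert 0x9 (hexadecimal) → 9 (decimal)
Convert 0b101011 (binary) → 32 + 8 + 2 + 1 = 43 (decimal)
Compute 9 × 43 = 387
387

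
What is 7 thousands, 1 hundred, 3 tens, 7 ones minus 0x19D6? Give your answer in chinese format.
Convert 7 thousands, 1 hundred, 3 tens, 7 ones (place-value notation) → 7×1000 + 1×100 + 3×10 + 7 = 7137 (decimal)
Convert 0x19D6 (hexadecimal) → 1×4096 + 9×256 + 13×16 + 6 = 6614 (decimal)
Compute 7137 - 6614 = 523
Convert 523 (decimal) → 523 = 5×100 + 2×10 + 3 → 五百二十三 (Chinese numeral)
五百二十三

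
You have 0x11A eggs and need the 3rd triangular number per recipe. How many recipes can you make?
Convert 0x11A (hexadecimal) → 1×256 + 1×16 + 10 = 282 (decimal)
Convert the 3rd triangular number (triangular index) → 3×4/2 = 6 (decimal)
Compute 282 ÷ 6 = 47
47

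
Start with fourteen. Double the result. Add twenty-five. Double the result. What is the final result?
Convert fourteen (English words) → 14 (decimal)
Start: 14
14 × 2 = 28
Convert twenty-five (English words) → 25 (decimal)
28 + 25 = 53
53 × 2 = 106
106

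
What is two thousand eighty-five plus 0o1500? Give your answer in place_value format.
Convert two thousand eighty-five (English words) → 2×1000 + 85 = 2085 (decimal)
Convert 0o1500 (octal) → 1×512 + 5×64 = 832 (decimal)
Compute 2085 + 832 = 2917
Convert 2917 (decimal) → 2917 = 2×1000 + 9×100 + 1×10 + 7 → 2 thousands, 9 hundreds, 1 ten, 7 ones (place-value notation)
2 thousands, 9 hundreds, 1 ten, 7 ones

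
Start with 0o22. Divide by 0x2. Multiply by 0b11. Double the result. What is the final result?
Convert 0o22 (octal) → 2×8 + 2 = 18 (decimal)
Start: 18
Convert 0x2 (hexadecimal) → 2 (decimal)
18 ÷ 2 = 9
Convert 0b11 (binary) → 2 + 1 = 3 (decimal)
9 × 3 = 27
27 × 2 = 54
54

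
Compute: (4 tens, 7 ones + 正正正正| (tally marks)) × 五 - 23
Convert 4 tens, 7 ones (place-value notation) → 4×10 + 7 = 47 (decimal)
Convert 正正正正| (tally marks) → 5 + 5 + 5 + 5 + 1 = 21 (decimal)
Convert 五 (Chinese numeral) → 5 (decimal)
Expression in decimal: (47 + 21) × 5 - 23
Parentheses first: 47 + 21 = 68
Multiply: 68 × 5 = 340
Subtract: 340 - 23 = 317
317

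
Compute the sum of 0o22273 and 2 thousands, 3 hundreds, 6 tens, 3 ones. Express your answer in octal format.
Convert 0o22273 (octal) → 2×4096 + 2×512 + 2×64 + 7×8 + 3 = 9403 (decimal)
Convert 2 thousands, 3 hundreds, 6 tens, 3 ones (place-value notation) → 2×1000 + 3×100 + 6×10 + 3 = 2363 (decimal)
Compute 9403 + 2363 = 11766
Convert 11766 (decimal) → 11766 = 2×4096 + 6×512 + 7×64 + 6×8 + 6 → 0o26766 (octal)
0o26766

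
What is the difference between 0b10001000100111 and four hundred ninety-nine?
Convert 0b10001000100111 (binary) → 8192 + 512 + 32 + 4 + 2 + 1 = 8743 (decimal)
Convert four hundred ninety-nine (English words) → 4×100 + 99 = 499 (decimal)
Difference: |8743 - 499| = 8244
8244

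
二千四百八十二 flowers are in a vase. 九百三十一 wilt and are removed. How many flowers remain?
Convert 二千四百八十二 (Chinese numeral) → 2×1000 + 4×100 + 8×10 + 2 = 2482 (decimal)
Convert 九百三十一 (Chinese numeral) → 9×100 + 3×10 + 1 = 931 (decimal)
Compute 2482 - 931 = 1551
1551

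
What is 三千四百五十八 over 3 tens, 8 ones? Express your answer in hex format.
Convert 三千四百五十八 (Chinese numeral) → 3×1000 + 4×100 + 5×10 + 8 = 3458 (decimal)
Convert 3 tens, 8 ones (place-value notation) → 3×10 + 8 = 38 (decimal)
Compute 3458 ÷ 38 = 91
Convert 91 (decimal) → 91 = 5×16 + 11 → 0x5B (hexadecimal)
0x5B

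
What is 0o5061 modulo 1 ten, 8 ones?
Convert 0o5061 (octal) → 5×512 + 6×8 + 1 = 2609 (decimal)
Convert 1 ten, 8 ones (place-value notation) → 1×10 + 8 = 18 (decimal)
Compute 2609 mod 18 = 17
17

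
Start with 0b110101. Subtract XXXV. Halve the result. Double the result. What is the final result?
Convert 0b110101 (binary) → 32 + 16 + 4 + 1 = 53 (decimal)
Start: 53
Convert XXXV (Roman numeral) → 10 + 10 + 10 + 5 = 35 (decimal)
53 - 35 = 18
18 ÷ 2 = 9
9 × 2 = 18
18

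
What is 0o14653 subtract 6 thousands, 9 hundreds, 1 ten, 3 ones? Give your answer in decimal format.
Convert 0o14653 (octal) → 1×4096 + 4×512 + 6×64 + 5×8 + 3 = 6571 (decimal)
Convert 6 thousands, 9 hundreds, 1 ten, 3 ones (place-value notation) → 6×1000 + 9×100 + 1×10 + 3 = 6913 (decimal)
Compute 6571 - 6913 = -342
-342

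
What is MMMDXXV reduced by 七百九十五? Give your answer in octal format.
Convert MMMDXXV (Roman numeral) → 1000 + 1000 + 1000 + 500 + 10 + 10 + 5 = 3525 (decimal)
Convert 七百九十五 (Chinese numeral) → 7×100 + 9×10 + 5 = 795 (decimal)
Compute 3525 - 795 = 2730
Convert 2730 (decimal) → 2730 = 5×512 + 2×64 + 5×8 + 2 → 0o5252 (octal)
0o5252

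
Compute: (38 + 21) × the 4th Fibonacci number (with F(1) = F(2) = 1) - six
Convert the 4th Fibonacci number (with F(1) = F(2) = 1) (Fibonacci index) → 1, 1, 2, 3 → 3 (decimal)
Convert six (English words) → 6 (decimal)
Expression in decimal: (38 + 21) × 3 - 6
Parentheses first: 38 + 21 = 59
Multiply: 59 × 3 = 177
Subtract: 177 - 6 = 171
171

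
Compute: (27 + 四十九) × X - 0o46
Convert 四十九 (Chinese numeral) → 4×10 + 9 = 49 (decimal)
Convert X (Roman numeral) → 10 (decimal)
Convert 0o46 (octal) → 4×8 + 6 = 38 (decimal)
Expression in decimal: (27 + 49) × 10 - 38
Parentheses first: 27 + 49 = 76
Multiply: 76 × 10 = 760
Subtract: 760 - 38 = 722
722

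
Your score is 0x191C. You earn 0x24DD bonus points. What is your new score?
Convert 0x191C (hexadecimal) → 1×4096 + 9×256 + 1×16 + 12 = 6428 (decimal)
Convert 0x24DD (hexadecimal) → 2×4096 + 4×256 + 13×16 + 13 = 9437 (decimal)
Compute 6428 + 9437 = 15865
15865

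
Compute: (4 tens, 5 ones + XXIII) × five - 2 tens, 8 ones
Convert 4 tens, 5 ones (place-value notation) → 4×10 + 5 = 45 (decimal)
Convert XXIII (Roman numeral) → 10 + 10 + 1 + 1 + 1 = 23 (decimal)
Convert five (English words) → 5 (decimal)
Convert 2 tens, 8 ones (place-value notation) → 2×10 + 8 = 28 (decimal)
Expression in decimal: (45 + 23) × 5 - 28
Parentheses first: 45 + 23 = 68
Multiply: 68 × 5 = 340
Subtract: 340 - 28 = 312
312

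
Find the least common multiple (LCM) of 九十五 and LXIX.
Convert 九十五 (Chinese numeral) → 9×10 + 5 = 95 (decimal)
Convert LXIX (Roman numeral) → 50 + 10 + 9 = 69 (decimal)
Compute lcm(95, 69) = 6555
6555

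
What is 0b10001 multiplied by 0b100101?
Convert 0b10001 (binary) → 16 + 1 = 17 (decimal)
Convert 0b100101 (binary) → 32 + 4 + 1 = 37 (decimal)
Compute 17 × 37 = 629
629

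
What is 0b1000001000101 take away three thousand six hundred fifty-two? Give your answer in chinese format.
Convert 0b1000001000101 (binary) → 4096 + 64 + 4 + 1 = 4165 (decimal)
Convert three thousand six hundred fifty-two (English words) → 3×1000 + 6×100 + 52 = 3652 (decimal)
Compute 4165 - 3652 = 513
Convert 513 (decimal) → 513 = 5×100 + 1×10 + 3 → 五百一十三 (Chinese numeral)
五百一十三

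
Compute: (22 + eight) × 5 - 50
Convert eight (English words) → 8 (decimal)
Expression in decimal: (22 + 8) × 5 - 50
Parentheses first: 22 + 8 = 30
Multiply: 30 × 5 = 150
Subtract: 150 - 50 = 100
100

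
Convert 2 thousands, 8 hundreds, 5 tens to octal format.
Convert 2 thousands, 8 hundreds, 5 tens (place-value notation) → 2×1000 + 8×100 + 5×10 = 2850 (decimal)
Convert 2850 (decimal) → 2850 = 5×512 + 4×64 + 4×8 + 2 → 0o5442 (octal)
0o5442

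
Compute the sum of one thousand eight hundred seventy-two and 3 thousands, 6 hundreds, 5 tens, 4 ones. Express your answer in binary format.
Convert one thousand eight hundred seventy-two (English words) → 1×1000 + 8×100 + 72 = 1872 (decimal)
Convert 3 thousands, 6 hundreds, 5 tens, 4 ones (place-value notation) → 3×1000 + 6×100 + 5×10 + 4 = 3654 (decimal)
Compute 1872 + 3654 = 5526
Convert 5526 (decimal) → 5526 = 4096 + 1024 + 256 + 128 + 16 + 4 + 2 → 0b1010110010110 (binary)
0b1010110010110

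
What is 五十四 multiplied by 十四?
Convert 五十四 (Chinese numeral) → 5×10 + 4 = 54 (decimal)
Convert 十四 (Chinese numeral) → 1×10 + 4 = 14 (decimal)
Compute 54 × 14 = 756
756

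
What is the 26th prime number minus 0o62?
The 26th prime number = 101
Convert 0o62 (octal) → 6×8 + 2 = 50 (decimal)
Compute 101 - 50 = 51
51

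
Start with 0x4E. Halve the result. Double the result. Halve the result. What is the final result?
Convert 0x4E (hexadecimal) → 4×16 + 14 = 78 (decimal)
Start: 78
78 ÷ 2 = 39
39 × 2 = 78
78 ÷ 2 = 39
39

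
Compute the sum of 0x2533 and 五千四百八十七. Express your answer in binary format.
Convert 0x2533 (hexadecimal) → 2×4096 + 5×256 + 3×16 + 3 = 9523 (decimal)
Convert 五千四百八十七 (Chinese numeral) → 5×1000 + 4×100 + 8×10 + 7 = 5487 (decimal)
Compute 9523 + 5487 = 15010
Convert 15010 (decimal) → 15010 = 8192 + 4096 + 2048 + 512 + 128 + 32 + 2 → 0b11101010100010 (binary)
0b11101010100010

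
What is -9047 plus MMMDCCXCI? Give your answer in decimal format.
Convert MMMDCCXCI (Roman numeral) → 1000 + 1000 + 1000 + 500 + 100 + 100 + 90 + 1 = 3791 (decimal)
Compute -9047 + 3791 = -5256
-5256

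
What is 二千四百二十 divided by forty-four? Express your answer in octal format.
Convert 二千四百二十 (Chinese numeral) → 2×1000 + 4×100 + 2×10 = 2420 (decimal)
Convert forty-four (English words) → 44 (decimal)
Compute 2420 ÷ 44 = 55
Convert 55 (decimal) → 55 = 6×8 + 7 → 0o67 (octal)
0o67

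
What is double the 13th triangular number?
The 13th triangular number = 13×14/2 = 91
Compute 91 × 2 = 182
182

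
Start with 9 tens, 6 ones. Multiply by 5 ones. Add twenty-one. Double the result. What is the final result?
Convert 9 tens, 6 ones (place-value notation) → 9×10 + 6 = 96 (decimal)
Start: 96
Convert 5 ones (place-value notation) → 5 (decimal)
96 × 5 = 480
Convert twenty-one (English words) → 21 (decimal)
480 + 21 = 501
501 × 2 = 1002
1002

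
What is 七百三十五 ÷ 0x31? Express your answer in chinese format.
Convert 七百三十五 (Chinese numeral) → 7×100 + 3×10 + 5 = 735 (decimal)
Convert 0x31 (hexadecimal) → 3×16 + 1 = 49 (decimal)
Compute 735 ÷ 49 = 15
Convert 15 (decimal) → 15 = 1×10 + 5 → 十五 (Chinese numeral)
十五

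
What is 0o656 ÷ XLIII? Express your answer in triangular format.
Convert 0o656 (octal) → 6×64 + 5×8 + 6 = 430 (decimal)
Convert XLIII (Roman numeral) → 40 + 1 + 1 + 1 = 43 (decimal)
Compute 430 ÷ 43 = 10
Convert 10 (decimal) → 10 = 4×5/2 → the 4th triangular number (triangular index)
the 4th triangular number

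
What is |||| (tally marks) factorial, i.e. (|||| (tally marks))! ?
Convert |||| (tally marks) → 4 (decimal)
Compute 4! = 24
24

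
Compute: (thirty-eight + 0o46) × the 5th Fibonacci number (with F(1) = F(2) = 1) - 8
Convert thirty-eight (English words) → 38 (decimal)
Convert 0o46 (octal) → 4×8 + 6 = 38 (decimal)
Convert the 5th Fibonacci number (with F(1) = F(2) = 1) (Fibonacci index) → 1, 1, 2, 3, 5 → 5 (decimal)
Expression in decimal: (38 + 38) × 5 - 8
Parentheses first: 38 + 38 = 76
Multiply: 76 × 5 = 380
Subtract: 380 - 8 = 372
372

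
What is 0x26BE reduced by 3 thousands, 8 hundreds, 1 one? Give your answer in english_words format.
Convert 0x26BE (hexadecimal) → 2×4096 + 6×256 + 11×16 + 14 = 9918 (decimal)
Convert 3 thousands, 8 hundreds, 1 one (place-value notation) → 3×1000 + 8×100 + 1 = 3801 (decimal)
Compute 9918 - 3801 = 6117
Convert 6117 (decimal) → 6117 = 6×1000 + 1×100 + 17 → six thousand one hundred seventeen (English words)
six thousand one hundred seventeen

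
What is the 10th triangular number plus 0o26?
The 10th triangular number = 10×11/2 = 55
Convert 0o26 (octal) → 2×8 + 6 = 22 (decimal)
Compute 55 + 22 = 77
77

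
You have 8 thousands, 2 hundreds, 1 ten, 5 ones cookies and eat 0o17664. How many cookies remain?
Convert 8 thousands, 2 hundreds, 1 ten, 5 ones (place-value notation) → 8×1000 + 2×100 + 1×10 + 5 = 8215 (decimal)
Convert 0o17664 (octal) → 1×4096 + 7×512 + 6×64 + 6×8 + 4 = 8116 (decimal)
Compute 8215 - 8116 = 99
99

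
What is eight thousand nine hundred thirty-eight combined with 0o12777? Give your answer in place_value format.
Convert eight thousand nine hundred thirty-eight (English words) → 8×1000 + 9×100 + 38 = 8938 (decimal)
Convert 0o12777 (octal) → 1×4096 + 2×512 + 7×64 + 7×8 + 7 = 5631 (decimal)
Compute 8938 + 5631 = 14569
Convert 14569 (decimal) → 14569 = 14×1000 + 5×100 + 6×10 + 9 → 14 thousands, 5 hundreds, 6 tens, 9 ones (place-value notation)
14 thousands, 5 hundreds, 6 tens, 9 ones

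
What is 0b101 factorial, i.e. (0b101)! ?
Convert 0b101 (binary) → 4 + 1 = 5 (decimal)
Compute 5! = 120
120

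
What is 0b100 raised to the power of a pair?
Convert 0b100 (binary) → 4 (decimal)
Convert a pair (colloquial) → 2 (decimal)
Compute 4 ^ 2 = 16
16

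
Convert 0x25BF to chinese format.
Convert 0x25BF (hexadecimal) → 2×4096 + 5×256 + 11×16 + 15 = 9663 (decimal)
Convert 9663 (decimal) → 9663 = 9×1000 + 6×100 + 6×10 + 3 → 九千六百六十三 (Chinese numeral)
九千六百六十三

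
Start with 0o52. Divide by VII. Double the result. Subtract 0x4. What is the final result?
Convert 0o52 (octal) → 5×8 + 2 = 42 (decimal)
Start: 42
Convert VII (Roman numeral) → 5 + 1 + 1 = 7 (decimal)
42 ÷ 7 = 6
6 × 2 = 12
Convert 0x4 (hexadecimal) → 4 (decimal)
12 - 4 = 8
8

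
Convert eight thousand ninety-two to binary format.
Convert eight thousand ninety-two (English words) → 8×1000 + 92 = 8092 (decimal)
Convert 8092 (decimal) → 8092 = 4096 + 2048 + 1024 + 512 + 256 + 128 + 16 + 8 + 4 → 0b1111110011100 (binary)
0b1111110011100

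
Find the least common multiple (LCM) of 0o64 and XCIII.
Convert 0o64 (octal) → 6×8 + 4 = 52 (decimal)
Convert XCIII (Roman numeral) → 90 + 1 + 1 + 1 = 93 (decimal)
Compute lcm(52, 93) = 4836
4836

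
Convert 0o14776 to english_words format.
Convert 0o14776 (octal) → 1×4096 + 4×512 + 7×64 + 7×8 + 6 = 6654 (decimal)
Convert 6654 (decimal) → 6654 = 6×1000 + 6×100 + 54 → six thousand six hundred fifty-four (English words)
six thousand six hundred fifty-four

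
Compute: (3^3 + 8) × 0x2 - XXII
Convert 3^3 (power) → 27 (decimal)
Convert 0x2 (hexadecimal) → 2 (decimal)
Convert XXII (Roman numeral) → 10 + 10 + 1 + 1 = 22 (decimal)
Expression in decimal: (27 + 8) × 2 - 22
Parentheses first: 27 + 8 = 35
Multiply: 35 × 2 = 70
Subtract: 70 - 22 = 48
48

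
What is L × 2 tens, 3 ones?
Convert L (Roman numeral) → 50 (decimal)
Convert 2 tens, 3 ones (place-value notation) → 2×10 + 3 = 23 (decimal)
Compute 50 × 23 = 1150
1150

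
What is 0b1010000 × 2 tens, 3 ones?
Convert 0b1010000 (binary) → 64 + 16 = 80 (decimal)
Convert 2 tens, 3 ones (place-value notation) → 2×10 + 3 = 23 (decimal)
Compute 80 × 23 = 1840
1840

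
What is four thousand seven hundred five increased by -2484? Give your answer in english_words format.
Convert four thousand seven hundred five (English words) → 4×1000 + 7×100 + 5 = 4705 (decimal)
Compute 4705 + -2484 = 2221
Convert 2221 (decimal) → 2221 = 2×1000 + 2×100 + 21 → two thousand two hundred twenty-one (English words)
two thousand two hundred twenty-one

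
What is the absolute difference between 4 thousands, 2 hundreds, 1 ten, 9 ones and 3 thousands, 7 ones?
Convert 4 thousands, 2 hundreds, 1 ten, 9 ones (place-value notation) → 4×1000 + 2×100 + 1×10 + 9 = 4219 (decimal)
Convert 3 thousands, 7 ones (place-value notation) → 3×1000 + 7 = 3007 (decimal)
Compute |4219 - 3007| = 1212
1212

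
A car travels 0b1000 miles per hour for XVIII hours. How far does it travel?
Convert 0b1000 (binary) → 8 (decimal)
Convert XVIII (Roman numeral) → 10 + 5 + 1 + 1 + 1 = 18 (decimal)
Compute 8 × 18 = 144
144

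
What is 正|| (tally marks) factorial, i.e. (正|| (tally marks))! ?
Convert 正|| (tally marks) → 5 + 2 = 7 (decimal)
Compute 7! = 5040
5040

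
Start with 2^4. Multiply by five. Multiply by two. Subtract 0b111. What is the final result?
Convert 2^4 (power) → 16 (decimal)
Start: 16
Convert five (English words) → 5 (decimal)
16 × 5 = 80
Convert two (English words) → 2 (decimal)
80 × 2 = 160
Convert 0b111 (binary) → 4 + 2 + 1 = 7 (decimal)
160 - 7 = 153
153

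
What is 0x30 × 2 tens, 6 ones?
Convert 0x30 (hexadecimal) → 3×16 = 48 (decimal)
Convert 2 tens, 6 ones (place-value notation) → 2×10 + 6 = 26 (decimal)
Compute 48 × 26 = 1248
1248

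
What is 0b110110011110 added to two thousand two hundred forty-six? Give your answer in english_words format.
Convert 0b110110011110 (binary) → 2048 + 1024 + 256 + 128 + 16 + 8 + 4 + 2 = 3486 (decimal)
Convert two thousand two hundred forty-six (English words) → 2×1000 + 2×100 + 46 = 2246 (decimal)
Compute 3486 + 2246 = 5732
Convert 5732 (decimal) → 5732 = 5×1000 + 7×100 + 32 → five thousand seven hundred thirty-two (English words)
five thousand seven hundred thirty-two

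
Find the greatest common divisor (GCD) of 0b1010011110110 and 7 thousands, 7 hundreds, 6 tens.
Convert 0b1010011110110 (binary) → 4096 + 1024 + 128 + 64 + 32 + 16 + 4 + 2 = 5366 (decimal)
Convert 7 thousands, 7 hundreds, 6 tens (place-value notation) → 7×1000 + 7×100 + 6×10 = 7760 (decimal)
Compute gcd(5366, 7760) = 2
2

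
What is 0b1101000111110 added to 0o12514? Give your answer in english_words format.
Convert 0b1101000111110 (binary) → 4096 + 2048 + 512 + 32 + 16 + 8 + 4 + 2 = 6718 (decimal)
Convert 0o12514 (octal) → 1×4096 + 2×512 + 5×64 + 1×8 + 4 = 5452 (decimal)
Compute 6718 + 5452 = 12170
Convert 12170 (decimal) → 12170 = 12×1000 + 1×100 + 70 → twelve thousand one hundred seventy (English words)
twelve thousand one hundred seventy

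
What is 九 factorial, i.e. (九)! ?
Convert 九 (Chinese numeral) → 9 (decimal)
Compute 9! = 362880
362880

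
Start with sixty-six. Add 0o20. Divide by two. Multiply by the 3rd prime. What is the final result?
Convert sixty-six (English words) → 66 (decimal)
Start: 66
Convert 0o20 (octal) → 2×8 = 16 (decimal)
66 + 16 = 82
Convert two (English words) → 2 (decimal)
82 ÷ 2 = 41
Convert the 3rd prime (prime index) → 5 (decimal)
41 × 5 = 205
205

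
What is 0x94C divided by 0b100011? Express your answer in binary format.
Convert 0x94C (hexadecimal) → 9×256 + 4×16 + 12 = 2380 (decimal)
Convert 0b100011 (binary) → 32 + 2 + 1 = 35 (decimal)
Compute 2380 ÷ 35 = 68
Convert 68 (decimal) → 68 = 64 + 4 → 0b1000100 (binary)
0b1000100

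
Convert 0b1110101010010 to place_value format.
Convert 0b1110101010010 (binary) → 4096 + 2048 + 1024 + 256 + 64 + 16 + 2 = 7506 (decimal)
Convert 7506 (decimal) → 7506 = 7×1000 + 5×100 + 6 → 7 thousands, 5 hundreds, 6 ones (place-value notation)
7 thousands, 5 hundreds, 6 ones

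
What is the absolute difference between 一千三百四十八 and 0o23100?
Convert 一千三百四十八 (Chinese numeral) → 1×1000 + 3×100 + 4×10 + 8 = 1348 (decimal)
Convert 0o23100 (octal) → 2×4096 + 3×512 + 1×64 = 9792 (decimal)
Compute |1348 - 9792| = 8444
8444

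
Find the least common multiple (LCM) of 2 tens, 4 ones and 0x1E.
Convert 2 tens, 4 ones (place-value notation) → 2×10 + 4 = 24 (decimal)
Convert 0x1E (hexadecimal) → 1×16 + 14 = 30 (decimal)
Compute lcm(24, 30) = 120
120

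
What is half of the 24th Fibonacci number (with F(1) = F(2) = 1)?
The 24th Fibonacci number (with F(1) = F(2) = 1) = 46368
Compute 46368 ÷ 2 = 23184
23184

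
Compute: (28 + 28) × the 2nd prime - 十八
Convert the 2nd prime (prime index) → 3 (decimal)
Convert 十八 (Chinese numeral) → 1×10 + 8 = 18 (decimal)
Expression in decimal: (28 + 28) × 3 - 18
Parentheses first: 28 + 28 = 56
Multiply: 56 × 3 = 168
Subtract: 168 - 18 = 150
150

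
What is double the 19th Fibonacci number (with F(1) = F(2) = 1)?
The 19th Fibonacci number (with F(1) = F(2) = 1) = 4181
Compute 4181 × 2 = 8362
8362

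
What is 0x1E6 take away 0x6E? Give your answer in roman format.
Convert 0x1E6 (hexadecimal) → 1×256 + 14×16 + 6 = 486 (decimal)
Convert 0x6E (hexadecimal) → 6×16 + 14 = 110 (decimal)
Compute 486 - 110 = 376
Convert 376 (decimal) → 376 = 100 + 100 + 100 + 50 + 10 + 10 + 5 + 1 → CCCLXXVI (Roman numeral)
CCCLXXVI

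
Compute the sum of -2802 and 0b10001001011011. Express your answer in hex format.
Convert 0b10001001011011 (binary) → 8192 + 512 + 64 + 16 + 8 + 2 + 1 = 8795 (decimal)
Compute -2802 + 8795 = 5993
Convert 5993 (decimal) → 5993 = 1×4096 + 7×256 + 6×16 + 9 → 0x1769 (hexadecimal)
0x1769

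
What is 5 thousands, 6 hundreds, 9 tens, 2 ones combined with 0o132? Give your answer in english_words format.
Convert 5 thousands, 6 hundreds, 9 tens, 2 ones (place-value notation) → 5×1000 + 6×100 + 9×10 + 2 = 5692 (decimal)
Convert 0o132 (octal) → 1×64 + 3×8 + 2 = 90 (decimal)
Compute 5692 + 90 = 5782
Convert 5782 (decimal) → 5782 = 5×1000 + 7×100 + 82 → five thousand seven hundred eighty-two (English words)
five thousand seven hundred eighty-two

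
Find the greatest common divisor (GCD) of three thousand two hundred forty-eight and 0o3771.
Convert three thousand two hundred forty-eight (English words) → 3×1000 + 2×100 + 48 = 3248 (decimal)
Convert 0o3771 (octal) → 3×512 + 7×64 + 7×8 + 1 = 2041 (decimal)
Compute gcd(3248, 2041) = 1
1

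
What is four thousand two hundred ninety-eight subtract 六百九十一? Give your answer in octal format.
Convert four thousand two hundred ninety-eight (English words) → 4×1000 + 2×100 + 98 = 4298 (decimal)
Convert 六百九十一 (Chinese numeral) → 6×100 + 9×10 + 1 = 691 (decimal)
Compute 4298 - 691 = 3607
Convert 3607 (decimal) → 3607 = 7×512 + 2×8 + 7 → 0o7027 (octal)
0o7027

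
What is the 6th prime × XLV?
Convert the 6th prime (prime index) → 13 (decimal)
Convert XLV (Roman numeral) → 40 + 5 = 45 (decimal)
Compute 13 × 45 = 585
585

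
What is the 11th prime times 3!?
Convert the 11th prime (prime index) → 31 (decimal)
Convert 3! (factorial) → 6 (decimal)
Compute 31 × 6 = 186
186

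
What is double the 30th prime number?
The 30th prime number = 113
Compute 113 × 2 = 226
226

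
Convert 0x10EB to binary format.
Convert 0x10EB (hexadecimal) → 1×4096 + 14×16 + 11 = 4331 (decimal)
Convert 4331 (decimal) → 4331 = 4096 + 128 + 64 + 32 + 8 + 2 + 1 → 0b1000011101011 (binary)
0b1000011101011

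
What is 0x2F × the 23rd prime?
Convert 0x2F (hexadecimal) → 2×16 + 15 = 47 (decimal)
Convert the 23rd prime (prime index) → 83 (decimal)
Compute 47 × 83 = 3901
3901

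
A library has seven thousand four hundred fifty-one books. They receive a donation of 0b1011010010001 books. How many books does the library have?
Convert seven thousand four hundred fifty-one (English words) → 7×1000 + 4×100 + 51 = 7451 (decimal)
Convert 0b1011010010001 (binary) → 4096 + 1024 + 512 + 128 + 16 + 1 = 5777 (decimal)
Compute 7451 + 5777 = 13228
13228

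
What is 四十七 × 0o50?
Convert 四十七 (Chinese numeral) → 4×10 + 7 = 47 (decimal)
Convert 0o50 (octal) → 5×8 = 40 (decimal)
Compute 47 × 40 = 1880
1880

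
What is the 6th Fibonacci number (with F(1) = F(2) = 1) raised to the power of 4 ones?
Convert the 6th Fibonacci number (with F(1) = F(2) = 1) (Fibonacci index) → 1, 1, 2, 3, 5, 8 → 8 (decimal)
Convert 4 ones (place-value notation) → 4 (decimal)
Compute 8 ^ 4 = 4096
4096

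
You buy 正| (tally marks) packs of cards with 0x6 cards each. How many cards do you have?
Convert 0x6 (hexadecimal) → 6 (decimal)
Convert 正| (tally marks) → 5 + 1 = 6 (decimal)
Compute 6 × 6 = 36
36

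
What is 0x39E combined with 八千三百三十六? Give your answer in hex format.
Convert 0x39E (hexadecimal) → 3×256 + 9×16 + 14 = 926 (decimal)
Convert 八千三百三十六 (Chinese numeral) → 8×1000 + 3×100 + 3×10 + 6 = 8336 (decimal)
Compute 926 + 8336 = 9262
Convert 9262 (decimal) → 9262 = 2×4096 + 4×256 + 2×16 + 14 → 0x242E (hexadecimal)
0x242E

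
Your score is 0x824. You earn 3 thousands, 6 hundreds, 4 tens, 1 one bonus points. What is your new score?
Convert 0x824 (hexadecimal) → 8×256 + 2×16 + 4 = 2084 (decimal)
Convert 3 thousands, 6 hundreds, 4 tens, 1 one (place-value notation) → 3×1000 + 6×100 + 4×10 + 1 = 3641 (decimal)
Compute 2084 + 3641 = 5725
5725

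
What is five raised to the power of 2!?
Convert five (English words) → 5 (decimal)
Convert 2! (factorial) → 2 (decimal)
Compute 5 ^ 2 = 25
25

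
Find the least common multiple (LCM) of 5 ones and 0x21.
Convert 5 ones (place-value notation) → 5 (decimal)
Convert 0x21 (hexadecimal) → 2×16 + 1 = 33 (decimal)
Compute lcm(5, 33) = 165
165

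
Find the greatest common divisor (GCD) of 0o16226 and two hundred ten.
Convert 0o16226 (octal) → 1×4096 + 6×512 + 2×64 + 2×8 + 6 = 7318 (decimal)
Convert two hundred ten (English words) → 2×100 + 10 = 210 (decimal)
Compute gcd(7318, 210) = 2
2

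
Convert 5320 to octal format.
Convert 5320 (decimal) → 5320 = 1×4096 + 2×512 + 3×64 + 1×8 → 0o12310 (octal)
0o12310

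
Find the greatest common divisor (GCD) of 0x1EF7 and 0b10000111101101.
Convert 0x1EF7 (hexadecimal) → 1×4096 + 14×256 + 15×16 + 7 = 7927 (decimal)
Convert 0b10000111101101 (binary) → 8192 + 256 + 128 + 64 + 32 + 8 + 4 + 1 = 8685 (decimal)
Compute gcd(7927, 8685) = 1
1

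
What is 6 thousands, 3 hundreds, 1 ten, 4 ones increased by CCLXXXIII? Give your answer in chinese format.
Convert 6 thousands, 3 hundreds, 1 ten, 4 ones (place-value notation) → 6×1000 + 3×100 + 1×10 + 4 = 6314 (decimal)
Convert CCLXXXIII (Roman numeral) → 100 + 100 + 50 + 10 + 10 + 10 + 1 + 1 + 1 = 283 (decimal)
Compute 6314 + 283 = 6597
Convert 6597 (decimal) → 6597 = 6×1000 + 5×100 + 9×10 + 7 → 六千五百九十七 (Chinese numeral)
六千五百九十七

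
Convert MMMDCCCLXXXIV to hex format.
Convert MMMDCCCLXXXIV (Roman numeral) → 1000 + 1000 + 1000 + 500 + 100 + 100 + 100 + 50 + 10 + 10 + 10 + 4 = 3884 (decimal)
Convert 3884 (decimal) → 3884 = 15×256 + 2×16 + 12 → 0xF2C (hexadecimal)
0xF2C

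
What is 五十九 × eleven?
Convert 五十九 (Chinese numeral) → 5×10 + 9 = 59 (decimal)
Convert eleven (English words) → 11 (decimal)
Compute 59 × 11 = 649
649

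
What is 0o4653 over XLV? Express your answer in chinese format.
Convert 0o4653 (octal) → 4×512 + 6×64 + 5×8 + 3 = 2475 (decimal)
Convert XLV (Roman numeral) → 40 + 5 = 45 (decimal)
Compute 2475 ÷ 45 = 55
Convert 55 (decimal) → 55 = 5×10 + 5 → 五十五 (Chinese numeral)
五十五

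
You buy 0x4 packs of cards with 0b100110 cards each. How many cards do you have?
Convert 0b100110 (binary) → 32 + 4 + 2 = 38 (decimal)
Convert 0x4 (hexadecimal) → 4 (decimal)
Compute 38 × 4 = 152
152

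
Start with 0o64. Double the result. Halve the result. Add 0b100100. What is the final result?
Convert 0o64 (octal) → 6×8 + 4 = 52 (decimal)
Start: 52
52 × 2 = 104
104 ÷ 2 = 52
Convert 0b100100 (binary) → 32 + 4 = 36 (decimal)
52 + 36 = 88
88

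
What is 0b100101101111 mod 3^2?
Convert 0b100101101111 (binary) → 2048 + 256 + 64 + 32 + 8 + 4 + 2 + 1 = 2415 (decimal)
Convert 3^2 (power) → 9 (decimal)
Compute 2415 mod 9 = 3
3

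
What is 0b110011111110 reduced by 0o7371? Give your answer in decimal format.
Convert 0b110011111110 (binary) → 2048 + 1024 + 128 + 64 + 32 + 16 + 8 + 4 + 2 = 3326 (decimal)
Convert 0o7371 (octal) → 7×512 + 3×64 + 7×8 + 1 = 3833 (decimal)
Compute 3326 - 3833 = -507
-507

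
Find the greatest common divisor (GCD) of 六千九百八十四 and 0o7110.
Convert 六千九百八十四 (Chinese numeral) → 6×1000 + 9×100 + 8×10 + 4 = 6984 (decimal)
Convert 0o7110 (octal) → 7×512 + 1×64 + 1×8 = 3656 (decimal)
Compute gcd(6984, 3656) = 8
8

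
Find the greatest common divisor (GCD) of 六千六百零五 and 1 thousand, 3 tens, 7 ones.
Convert 六千六百零五 (Chinese numeral) → 6×1000 + 6×100 + 5 = 6605 (decimal)
Convert 1 thousand, 3 tens, 7 ones (place-value notation) → 1×1000 + 3×10 + 7 = 1037 (decimal)
Compute gcd(6605, 1037) = 1
1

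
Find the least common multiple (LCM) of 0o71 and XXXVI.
Convert 0o71 (octal) → 7×8 + 1 = 57 (decimal)
Convert XXXVI (Roman numeral) → 10 + 10 + 10 + 5 + 1 = 36 (decimal)
Compute lcm(57, 36) = 684
684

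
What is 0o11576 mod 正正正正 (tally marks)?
Convert 0o11576 (octal) → 1×4096 + 1×512 + 5×64 + 7×8 + 6 = 4990 (decimal)
Convert 正正正正 (tally marks) → 5 + 5 + 5 + 5 = 20 (decimal)
Compute 4990 mod 20 = 10
10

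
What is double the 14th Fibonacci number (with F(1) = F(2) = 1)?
The 14th Fibonacci number (with F(1) = F(2) = 1): 1, 1, 2, 3, 5, 8, 13, 21, 34, 55, 89, 144, 233, 377 → 377
Compute 377 × 2 = 754
754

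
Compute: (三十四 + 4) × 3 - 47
Convert 三十四 (Chinese numeral) → 3×10 + 4 = 34 (decimal)
Expression in decimal: (34 + 4) × 3 - 47
Parentheses first: 34 + 4 = 38
Multiply: 38 × 3 = 114
Subtract: 114 - 47 = 67
67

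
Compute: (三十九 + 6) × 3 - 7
Convert 三十九 (Chinese numeral) → 3×10 + 9 = 39 (decimal)
Expression in decimal: (39 + 6) × 3 - 7
Parentheses first: 39 + 6 = 45
Multiply: 45 × 3 = 135
Subtract: 135 - 7 = 128
128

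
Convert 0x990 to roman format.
Convert 0x990 (hexadecimal) → 9×256 + 9×16 = 2448 (decimal)
Convert 2448 (decimal) → 2448 = 1000 + 1000 + 400 + 40 + 5 + 1 + 1 + 1 → MMCDXLVIII (Roman numeral)
MMCDXLVIII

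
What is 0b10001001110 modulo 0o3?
Convert 0b10001001110 (binary) → 1024 + 64 + 8 + 4 + 2 = 1102 (decimal)
Convert 0o3 (octal) → 3 (decimal)
Compute 1102 mod 3 = 1
1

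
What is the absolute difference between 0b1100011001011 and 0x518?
Convert 0b1100011001011 (binary) → 4096 + 2048 + 128 + 64 + 8 + 2 + 1 = 6347 (decimal)
Convert 0x518 (hexadecimal) → 5×256 + 1×16 + 8 = 1304 (decimal)
Compute |6347 - 1304| = 5043
5043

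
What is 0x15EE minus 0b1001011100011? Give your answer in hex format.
Convert 0x15EE (hexadecimal) → 1×4096 + 5×256 + 14×16 + 14 = 5614 (decimal)
Convert 0b1001011100011 (binary) → 4096 + 512 + 128 + 64 + 32 + 2 + 1 = 4835 (decimal)
Compute 5614 - 4835 = 779
Convert 779 (decimal) → 779 = 3×256 + 11 → 0x30B (hexadecimal)
0x30B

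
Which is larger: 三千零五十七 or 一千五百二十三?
Convert 三千零五十七 (Chinese numeral) → 3×1000 + 5×10 + 7 = 3057 (decimal)
Convert 一千五百二十三 (Chinese numeral) → 1×1000 + 5×100 + 2×10 + 3 = 1523 (decimal)
Compare 3057 vs 1523: larger = 3057
3057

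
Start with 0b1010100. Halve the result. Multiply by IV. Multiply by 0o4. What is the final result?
Convert 0b1010100 (binary) → 64 + 16 + 4 = 84 (decimal)
Start: 84
84 ÷ 2 = 42
Convert IV (Roman numeral) → 4 (decimal)
42 × 4 = 168
Convert 0o4 (octal) → 4 (decimal)
168 × 4 = 672
672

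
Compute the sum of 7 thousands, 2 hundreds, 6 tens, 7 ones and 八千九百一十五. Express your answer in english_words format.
Convert 7 thousands, 2 hundreds, 6 tens, 7 ones (place-value notation) → 7×1000 + 2×100 + 6×10 + 7 = 7267 (decimal)
Convert 八千九百一十五 (Chinese numeral) → 8×1000 + 9×100 + 1×10 + 5 = 8915 (decimal)
Compute 7267 + 8915 = 16182
Convert 16182 (decimal) → 16182 = 16×1000 + 1×100 + 82 → sixteen thousand one hundred eighty-two (English words)
sixteen thousand one hundred eighty-two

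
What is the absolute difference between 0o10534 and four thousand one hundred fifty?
Convert 0o10534 (octal) → 1×4096 + 5×64 + 3×8 + 4 = 4444 (decimal)
Convert four thousand one hundred fifty (English words) → 4×1000 + 1×100 + 50 = 4150 (decimal)
Compute |4444 - 4150| = 294
294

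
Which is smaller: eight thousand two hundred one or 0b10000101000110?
Convert eight thousand two hundred one (English words) → 8×1000 + 2×100 + 1 = 8201 (decimal)
Convert 0b10000101000110 (binary) → 8192 + 256 + 64 + 4 + 2 = 8518 (decimal)
Compare 8201 vs 8518: smaller = 8201
8201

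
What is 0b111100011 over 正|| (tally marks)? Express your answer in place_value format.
Convert 0b111100011 (binary) → 256 + 128 + 64 + 32 + 2 + 1 = 483 (decimal)
Convert 正|| (tally marks) → 5 + 2 = 7 (decimal)
Compute 483 ÷ 7 = 69
Convert 69 (decimal) → 69 = 6×10 + 9 → 6 tens, 9 ones (place-value notation)
6 tens, 9 ones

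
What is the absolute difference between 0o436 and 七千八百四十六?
Convert 0o436 (octal) → 4×64 + 3×8 + 6 = 286 (decimal)
Convert 七千八百四十六 (Chinese numeral) → 7×1000 + 8×100 + 4×10 + 6 = 7846 (decimal)
Compute |286 - 7846| = 7560
7560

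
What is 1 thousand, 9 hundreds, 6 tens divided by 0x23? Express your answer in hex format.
Convert 1 thousand, 9 hundreds, 6 tens (place-value notation) → 1×1000 + 9×100 + 6×10 = 1960 (decimal)
Convert 0x23 (hexadecimal) → 2×16 + 3 = 35 (decimal)
Compute 1960 ÷ 35 = 56
Convert 56 (decimal) → 56 = 3×16 + 8 → 0x38 (hexadecimal)
0x38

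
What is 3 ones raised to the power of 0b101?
Convert 3 ones (place-value notation) → 3 (decimal)
Convert 0b101 (binary) → 4 + 1 = 5 (decimal)
Compute 3 ^ 5 = 243
243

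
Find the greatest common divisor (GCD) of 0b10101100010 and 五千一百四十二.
Convert 0b10101100010 (binary) → 1024 + 256 + 64 + 32 + 2 = 1378 (decimal)
Convert 五千一百四十二 (Chinese numeral) → 5×1000 + 1×100 + 4×10 + 2 = 5142 (decimal)
Compute gcd(1378, 5142) = 2
2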